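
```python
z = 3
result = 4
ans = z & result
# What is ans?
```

Trace:
`z = 3` → z = 3
`result = 4` → result = 4
`ans = z & result` → ans = 0
So ans = 0

Answer: 0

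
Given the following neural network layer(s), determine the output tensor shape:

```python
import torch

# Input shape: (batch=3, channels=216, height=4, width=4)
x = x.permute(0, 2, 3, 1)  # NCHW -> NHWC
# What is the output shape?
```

Input: (3, 216, 4, 4) -> Output: (3, 4, 4, 216)

Answer: (3, 4, 4, 216)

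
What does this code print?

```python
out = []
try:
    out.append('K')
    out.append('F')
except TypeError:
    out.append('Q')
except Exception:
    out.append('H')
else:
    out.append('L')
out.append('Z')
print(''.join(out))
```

Execution trace: 'K' (try body) → 'F' (try body, no exception) → 'L' (else) → 'Z' (after the try/except). Output: KFLZ

Answer: KFLZ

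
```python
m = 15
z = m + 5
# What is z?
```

Trace:
`m = 15` → m = 15
`z = m + 5` → z = 20
So z = 20

Answer: 20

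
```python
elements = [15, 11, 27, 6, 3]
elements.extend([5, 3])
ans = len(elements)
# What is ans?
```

Trace:
`elements = [15, 11, 27, 6, 3]` → elements = [15, 11, 27, 6, 3]
`elements.extend([5, 3])` → elements = [15, 11, 27, 6, 3, 5, 3]
`ans = len(elements)` → ans = 7
So ans = 7

Answer: 7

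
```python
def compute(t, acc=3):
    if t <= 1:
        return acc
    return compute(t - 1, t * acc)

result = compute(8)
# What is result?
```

Accumulator trace (n, acc): (8, 3) -> (7, 24) -> (6, 168) -> (5, 1008) -> (4, 5040) -> (3, 20160) -> (2, 60480) -> (1, 120960) -> return 120960

Answer: 120960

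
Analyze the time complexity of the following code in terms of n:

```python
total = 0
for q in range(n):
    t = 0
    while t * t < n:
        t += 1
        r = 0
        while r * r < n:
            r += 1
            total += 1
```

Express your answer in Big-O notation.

Each loop level contributes: n × √n × √n. Multiplying the contributions gives O(n^2).

Answer: O(n^2)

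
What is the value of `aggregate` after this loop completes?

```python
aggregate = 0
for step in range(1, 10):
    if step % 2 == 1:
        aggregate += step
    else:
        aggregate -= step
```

Add odd, subtract even
`aggregate` takes the values: 0 → 1 → -1 → 2 → -2 → 3 → -3 → 4 → -4 → 5

Answer: 5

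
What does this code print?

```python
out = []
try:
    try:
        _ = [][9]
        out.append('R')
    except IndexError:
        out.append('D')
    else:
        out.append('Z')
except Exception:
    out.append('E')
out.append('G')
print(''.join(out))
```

Execution trace: 'D' (inner except IndexError) → 'G' (after the try/except). Output: DG

Answer: DG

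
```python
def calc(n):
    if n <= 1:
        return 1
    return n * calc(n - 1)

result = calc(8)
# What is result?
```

calc(8) = 8 * 7 * 6 * 5 * 4 * 3 * 2 * 1 = 40320

Answer: 40320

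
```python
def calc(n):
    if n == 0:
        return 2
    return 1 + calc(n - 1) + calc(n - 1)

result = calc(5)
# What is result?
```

calc(n) = 1 + 2·calc(n-1), calc(0)=2. Closed form: (2+1)·2^5 - 1 = 95.

Answer: 95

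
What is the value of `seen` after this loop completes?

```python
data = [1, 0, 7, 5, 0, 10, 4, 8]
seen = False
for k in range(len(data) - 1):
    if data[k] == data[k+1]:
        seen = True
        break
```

Check consecutive duplicates in [1, 0, 7, 5, 0, 10, 4, 8]
`seen` takes the values: False

Answer: False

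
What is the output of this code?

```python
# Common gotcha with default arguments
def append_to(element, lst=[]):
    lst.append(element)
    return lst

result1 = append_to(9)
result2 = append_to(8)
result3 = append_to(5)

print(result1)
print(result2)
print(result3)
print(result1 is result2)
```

Key concept: mutable default argument gotcha.
Step by step:
`result1 = append_to(9)` → result1 = [9]
`result2 = append_to(8)` → result1 = [9, 8] (same object as result2); result2 = [9, 8] (same object as result1)
`result3 = append_to(5)` → result1 = [9, 8, 5] (same object as result2, result3); result2 = [9, 8, 5] (same object as result1, result3); result3 = [9, 8, 5] (same object as result1, result2)
`print(result1)` → prints [9, 8, 5]
`print(result2)` → prints [9, 8, 5]
`print(result3)` → prints [9, 8, 5]
`print(result1 is result2)` → prints True

Answer:
[9, 8, 5]
[9, 8, 5]
[9, 8, 5]
True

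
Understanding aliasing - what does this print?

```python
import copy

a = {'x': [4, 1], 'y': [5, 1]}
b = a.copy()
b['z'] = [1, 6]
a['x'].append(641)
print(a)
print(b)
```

Key concept: shallow copy of dict with mutable values.
Step by step:
`a = {'x': [4, 1], 'y': [5, 1]}` → a = {'x': [4, 1], 'y': [5, 1]}
`b = a.copy()` → b = {'x': [4, 1], 'y': [5, 1]}
`b['z'] = [1, 6]` → b = {'x': [4, 1], 'y': [5, 1], 'z': [1, 6]}
`a['x'].append(641)` → a = {'x': [4, 1, 641], 'y': [5, 1]}; b = {'x': [4, 1, 641], 'y': [5, 1], 'z': [1, 6]}
`print(a)` → prints {'x': [4, 1, 641], 'y': [5, 1]}
`print(b)` → prints {'x': [4, 1, 641], 'y': [5, 1], 'z': [1, 6]}

Answer:
{'x': [4, 1, 641], 'y': [5, 1]}
{'x': [4, 1, 641], 'y': [5, 1], 'z': [1, 6]}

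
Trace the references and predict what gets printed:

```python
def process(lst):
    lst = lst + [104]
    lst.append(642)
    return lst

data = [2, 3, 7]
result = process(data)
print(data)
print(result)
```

Key concept: rebinding parameter vs mutation.
Step by step:
`data = [2, 3, 7]` → data = [2, 3, 7]
`result = process(data)` → result = [2, 3, 7, 104, 642]
`print(data)` → prints [2, 3, 7]
`print(result)` → prints [2, 3, 7, 104, 642]

Answer:
[2, 3, 7]
[2, 3, 7, 104, 642]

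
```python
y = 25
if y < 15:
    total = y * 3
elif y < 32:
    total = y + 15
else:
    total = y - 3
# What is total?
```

Trace:
`y = 25` → y = 25
`if y < 15: ...` → y < 15 is False, y < 32 is True → total = 40
So total = 40

Answer: 40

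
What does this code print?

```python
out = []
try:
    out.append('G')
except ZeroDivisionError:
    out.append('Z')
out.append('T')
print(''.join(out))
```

Execution trace: 'G' (try body, no exception) → 'T' (after the try/except). Output: GT

Answer: GT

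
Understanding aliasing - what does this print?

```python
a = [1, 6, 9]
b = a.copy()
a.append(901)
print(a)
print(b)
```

Key concept: list.copy() creates independent copy.
Step by step:
`a = [1, 6, 9]` → a = [1, 6, 9]
`b = a.copy()` → b = [1, 6, 9]
`a.append(901)` → a = [1, 6, 9, 901]
`print(a)` → prints [1, 6, 9, 901]
`print(b)` → prints [1, 6, 9]

Answer:
[1, 6, 9, 901]
[1, 6, 9]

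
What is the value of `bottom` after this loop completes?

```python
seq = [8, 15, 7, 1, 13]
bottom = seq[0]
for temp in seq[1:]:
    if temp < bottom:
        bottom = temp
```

Minimum of [8, 15, 7, 1, 13]
`bottom` takes the values: 8 → 7 → 1

Answer: 1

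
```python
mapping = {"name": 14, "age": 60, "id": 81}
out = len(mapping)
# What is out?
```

Trace:
`mapping = {"name": 14, "age": 60, "id": 81}` → mapping = {'name': 14, 'age': 60, 'id': 81}
`out = len(mapping)` → out = 3
So out = 3

Answer: 3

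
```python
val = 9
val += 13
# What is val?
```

Trace:
`val = 9` → val = 9
`val += 13` → val = 22
So val = 22

Answer: 22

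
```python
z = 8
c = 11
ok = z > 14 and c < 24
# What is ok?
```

Trace:
`z = 8` → z = 8
`c = 11` → c = 11
`ok = z > 14 and c < 24` → ok = False
So ok = False

Answer: False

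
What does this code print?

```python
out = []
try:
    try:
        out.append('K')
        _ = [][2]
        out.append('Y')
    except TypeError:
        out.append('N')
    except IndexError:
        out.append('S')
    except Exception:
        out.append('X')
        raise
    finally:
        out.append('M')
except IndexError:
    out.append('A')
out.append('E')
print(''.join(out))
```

Execution trace: 'K' (inner try body) → 'S' (inner except IndexError) → 'M' (inner finally) → 'E' (after the try/except). Output: KSME

Answer: KSME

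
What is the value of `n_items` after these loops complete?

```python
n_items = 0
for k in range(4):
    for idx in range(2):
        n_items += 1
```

4 * 2 = 8
`n_items` takes the values: 0 → 1 → 2 → 3 → 4 → 5 → 6 → 7 → 8

Answer: 8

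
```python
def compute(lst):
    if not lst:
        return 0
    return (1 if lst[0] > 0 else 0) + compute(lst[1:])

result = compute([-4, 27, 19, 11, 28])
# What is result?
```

Count of positive elements in [-4, 27, 19, 11, 28] = 4

Answer: 4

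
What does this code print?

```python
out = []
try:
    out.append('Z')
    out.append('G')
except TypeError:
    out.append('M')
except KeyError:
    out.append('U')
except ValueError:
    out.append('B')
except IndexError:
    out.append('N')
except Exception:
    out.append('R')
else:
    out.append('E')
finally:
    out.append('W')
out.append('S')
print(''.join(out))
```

Execution trace: 'Z' (try body) → 'G' (try body, no exception) → 'E' (else) → 'W' (finally) → 'S' (after the try/except). Output: ZGEWS

Answer: ZGEWS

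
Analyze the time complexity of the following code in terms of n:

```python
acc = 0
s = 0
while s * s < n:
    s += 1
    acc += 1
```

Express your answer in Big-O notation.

Each loop level contributes: √n. Multiplying the contributions gives O(√n).

Answer: O(√n)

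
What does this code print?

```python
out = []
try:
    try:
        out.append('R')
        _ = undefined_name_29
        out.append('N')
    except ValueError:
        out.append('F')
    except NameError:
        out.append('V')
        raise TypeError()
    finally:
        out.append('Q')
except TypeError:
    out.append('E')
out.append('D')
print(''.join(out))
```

Execution trace: 'R' (inner try body) → 'V' (inner except NameError) → 'Q' (inner finally) → 'E' (outer except TypeError) → 'D' (after the try/except). Output: RVQED

Answer: RVQED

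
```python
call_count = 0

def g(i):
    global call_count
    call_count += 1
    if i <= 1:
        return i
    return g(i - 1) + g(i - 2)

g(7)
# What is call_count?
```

Calls(i) = 1 + Calls(i-1) + Calls(i-2); Calls(0)=Calls(1)=1. For i=7 this gives 41.

Answer: 41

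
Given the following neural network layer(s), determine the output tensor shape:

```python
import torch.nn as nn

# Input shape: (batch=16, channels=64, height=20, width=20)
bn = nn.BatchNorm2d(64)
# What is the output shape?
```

Input: (16, 64, 20, 20) -> Output: (16, 64, 20, 20)

Answer: (16, 64, 20, 20)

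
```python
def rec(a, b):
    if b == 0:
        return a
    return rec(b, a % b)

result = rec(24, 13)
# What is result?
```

rec(24, 13) -> rec(13, 11) -> rec(11, 2) -> rec(2, 1) -> rec(1, 0) -> 1

Answer: 1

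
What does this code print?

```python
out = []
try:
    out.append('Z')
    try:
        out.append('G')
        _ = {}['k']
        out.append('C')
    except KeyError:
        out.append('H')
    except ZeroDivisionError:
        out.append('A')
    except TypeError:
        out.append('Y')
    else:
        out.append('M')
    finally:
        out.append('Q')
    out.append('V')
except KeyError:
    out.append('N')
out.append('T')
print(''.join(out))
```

Execution trace: 'Z' (try body) → 'G' (inner try body) → 'H' (inner except KeyError) → 'Q' (inner finally) → 'V' (try body, no exception) → 'T' (after the try/except). Output: ZGHQVT

Answer: ZGHQVT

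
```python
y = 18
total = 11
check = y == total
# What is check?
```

Trace:
`y = 18` → y = 18
`total = 11` → total = 11
`check = y == total` → check = False
So check = False

Answer: False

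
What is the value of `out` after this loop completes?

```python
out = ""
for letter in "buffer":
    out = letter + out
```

Reverse 'buffer'
`out` takes the values: "" → "b" → "ub" → "fub" → "ffub" → "effub" → "reffub"

Answer: "reffub"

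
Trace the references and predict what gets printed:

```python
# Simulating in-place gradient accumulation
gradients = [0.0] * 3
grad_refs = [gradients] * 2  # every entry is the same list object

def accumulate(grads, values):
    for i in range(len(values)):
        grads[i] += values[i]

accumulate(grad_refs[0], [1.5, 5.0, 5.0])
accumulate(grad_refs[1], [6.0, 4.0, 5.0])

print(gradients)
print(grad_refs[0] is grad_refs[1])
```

Key concept: gradient accumulation aliasing.
Step by step:
`gradients = [0.0] * 3` → gradients = [0.0, 0.0, 0.0]
`grad_refs = [gradients] * 2` → grad_refs = [[0.0, 0.0, 0.0], [0.0, 0.0, 0.0]]
`accumulate(grad_refs[0], [1.5, 5.0, 5.0])` → gradients = [1.5, 5.0, 5.0]; grad_refs = [[1.5, 5.0, 5.0], [1.5, 5.0, 5.0]]
`accumulate(grad_refs[1], [6.0, 4.0, 5.0])` → gradients = [7.5, 9.0, 10.0]; grad_refs = [[7.5, 9.0, 10.0], [7.5, 9.0, 10.0]]
`print(gradients)` → prints [7.5, 9.0, 10.0]
`print(grad_refs[0] is grad_refs[1])` → prints True

Answer:
[7.5, 9.0, 10.0]
True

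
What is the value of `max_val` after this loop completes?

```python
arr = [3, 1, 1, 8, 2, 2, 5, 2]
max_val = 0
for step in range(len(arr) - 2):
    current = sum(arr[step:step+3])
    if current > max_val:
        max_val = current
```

Max sum of 3-element window in [3, 1, 1, 8, 2, 2, 5, 2]
`max_val` takes the values: 0 → 5 → 10 → 11 → 12

Answer: 12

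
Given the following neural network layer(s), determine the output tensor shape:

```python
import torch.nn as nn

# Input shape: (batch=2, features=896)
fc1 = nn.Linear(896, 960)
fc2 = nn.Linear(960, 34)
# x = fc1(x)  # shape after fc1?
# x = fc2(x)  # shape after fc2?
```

Input: (2, 896) -> after fc1: (2, 960) -> Output: (2, 34)

Answer: (2, 34)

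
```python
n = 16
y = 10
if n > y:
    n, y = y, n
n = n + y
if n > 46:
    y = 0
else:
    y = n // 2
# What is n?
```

Trace:
`n = 16` → n = 16
`y = 10` → y = 10
`if n > y: ...` → n > y is True → n = 10; y = 16
`n = n + y` → n = 26
`if n > 46: ...` → n > 46 is False, take else branch → y = 13
So n = 26

Answer: 26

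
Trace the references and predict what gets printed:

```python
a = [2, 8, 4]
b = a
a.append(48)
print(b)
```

Key concept: basic list aliasing.
Step by step:
`a = [2, 8, 4]` → a = [2, 8, 4]
`b = a` → b = [2, 8, 4] (same object as a)
`a.append(48)` → a = [2, 8, 4, 48] (same object as b); b = [2, 8, 4, 48] (same object as a)
`print(b)` → prints [2, 8, 4, 48]

Answer: [2, 8, 4, 48]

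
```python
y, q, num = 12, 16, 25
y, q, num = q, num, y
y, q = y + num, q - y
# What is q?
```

Trace:
`y, q, num = 12, 16, 25` → y = 12; q = 16; num = 25
`y, q, num = q, num, y` → y = 16; q = 25; num = 12
`y, q = y + num, q - y` → y = 28; q = 9
So q = 9

Answer: 9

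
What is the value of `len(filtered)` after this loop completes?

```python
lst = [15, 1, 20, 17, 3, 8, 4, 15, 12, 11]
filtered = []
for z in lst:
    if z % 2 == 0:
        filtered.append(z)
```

Count even numbers in [15, 1, 20, 17, 3, 8, 4, 15, 12, 11]
`filtered` takes the values: [] → [20] → [20, 8] → [20, 8, 4] → [20, 8, 4, 12]
So `len(filtered)` = 4

Answer: 4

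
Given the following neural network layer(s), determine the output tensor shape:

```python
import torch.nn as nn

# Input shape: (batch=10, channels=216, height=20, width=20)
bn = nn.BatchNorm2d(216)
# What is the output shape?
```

Input: (10, 216, 20, 20) -> Output: (10, 216, 20, 20)

Answer: (10, 216, 20, 20)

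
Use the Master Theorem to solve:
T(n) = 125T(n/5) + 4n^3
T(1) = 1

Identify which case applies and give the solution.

a=125, b=5, f(n)=4n^3. log_5(125) = 3. Since c=3 = 3, Case 2 applies: T(n) = Θ(n^log_b(a) · log n) = O(n^3 log n).

Answer: O(n^3 log n) - Case 2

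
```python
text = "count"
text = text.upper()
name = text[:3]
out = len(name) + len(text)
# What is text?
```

Trace:
`text = "count"` → text = 'count'
`text = text.upper()` → text = 'COUNT'
`name = text[:3]` → name = 'COU'
`out = len(name) + len(text)` → out = 8
So text = 'COUNT'

Answer: 'COUNT'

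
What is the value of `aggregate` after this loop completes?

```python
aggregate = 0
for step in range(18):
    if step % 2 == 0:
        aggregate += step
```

Sum of even numbers 0 to 17
`aggregate` takes the values: 0 → 2 → 6 → 12 → 20 → 30 → 42 → 56 → 72

Answer: 72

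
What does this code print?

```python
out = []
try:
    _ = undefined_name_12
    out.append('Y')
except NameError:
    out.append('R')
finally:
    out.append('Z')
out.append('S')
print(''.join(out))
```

Execution trace: 'R' (except NameError) → 'Z' (finally) → 'S' (after the try/except). Output: RZS

Answer: RZS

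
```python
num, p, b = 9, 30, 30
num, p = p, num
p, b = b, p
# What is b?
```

Trace:
`num, p, b = 9, 30, 30` → num = 9; p = 30; b = 30
`num, p = p, num` → num = 30; p = 9
`p, b = b, p` → p = 30; b = 9
So b = 9

Answer: 9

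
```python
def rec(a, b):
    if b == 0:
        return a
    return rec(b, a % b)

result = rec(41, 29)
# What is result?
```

rec(41, 29) -> rec(29, 12) -> rec(12, 5) -> rec(5, 2) -> rec(2, 1) -> rec(1, 0) -> 1

Answer: 1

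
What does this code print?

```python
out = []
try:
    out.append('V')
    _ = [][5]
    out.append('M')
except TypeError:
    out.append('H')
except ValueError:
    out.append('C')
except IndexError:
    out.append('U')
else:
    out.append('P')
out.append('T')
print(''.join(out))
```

Execution trace: 'V' (try body) → 'U' (except IndexError) → 'T' (after the try/except). Output: VUT

Answer: VUT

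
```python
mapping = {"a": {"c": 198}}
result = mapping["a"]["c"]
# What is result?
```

Trace:
`mapping = {"a": {"c": 198}}` → mapping = {'a': {'c': 198}}
`result = mapping["a"]["c"]` → result = 198
So result = 198

Answer: 198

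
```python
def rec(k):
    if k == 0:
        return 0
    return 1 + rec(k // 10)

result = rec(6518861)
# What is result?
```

Count of digits of 6518861: 7

Answer: 7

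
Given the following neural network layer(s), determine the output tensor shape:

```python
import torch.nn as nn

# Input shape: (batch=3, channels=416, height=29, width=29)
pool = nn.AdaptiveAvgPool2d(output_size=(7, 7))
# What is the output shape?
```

Input: (3, 416, 29, 29) -> Output: (3, 416, 7, 7)

Answer: (3, 416, 7, 7)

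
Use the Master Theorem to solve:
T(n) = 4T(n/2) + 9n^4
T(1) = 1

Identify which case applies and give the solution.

a=4, b=2, f(n)=9n^4. log_2(4) = 2. Since c=4 > 2 and the regularity condition holds (4(n/2)^4 = (4/2^4)n^4 with 4/2^4 < 1), Case 3 applies: T(n) = Θ(f(n)) = O(n^4).

Answer: O(n^4) - Case 3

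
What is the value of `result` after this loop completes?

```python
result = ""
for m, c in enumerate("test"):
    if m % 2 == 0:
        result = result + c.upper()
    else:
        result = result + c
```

Uppercase even positions in 'test'
`result` takes the values: "" → "T" → "Te" → "TeS" → "TeSt"

Answer: "TeSt"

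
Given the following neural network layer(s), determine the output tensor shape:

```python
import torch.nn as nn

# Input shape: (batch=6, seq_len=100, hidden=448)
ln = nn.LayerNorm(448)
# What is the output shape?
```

Input: (6, 100, 448) -> Output: (6, 100, 448)

Answer: (6, 100, 448)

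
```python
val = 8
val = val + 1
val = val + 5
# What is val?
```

Trace:
`val = 8` → val = 8
`val = val + 1` → val = 9
`val = val + 5` → val = 14
So val = 14

Answer: 14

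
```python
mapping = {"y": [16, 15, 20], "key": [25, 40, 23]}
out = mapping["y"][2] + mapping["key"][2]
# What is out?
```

Trace:
`mapping = {"y": [16, 15, 20], "key": [25, 40, 23]}` → mapping = {'y': [16, 15, 20], 'key': [25, 40, 23]}
`out = mapping["y"][2] + mapping["key"][2]` → out = 43
So out = 43

Answer: 43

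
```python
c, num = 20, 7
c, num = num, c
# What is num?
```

Trace:
`c, num = 20, 7` → c = 20; num = 7
`c, num = num, c` → c = 7; num = 20
So num = 20

Answer: 20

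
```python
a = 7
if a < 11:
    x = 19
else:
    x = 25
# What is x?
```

Trace:
`a = 7` → a = 7
`if a < 11: ...` → a < 11 is True → x = 19
So x = 19

Answer: 19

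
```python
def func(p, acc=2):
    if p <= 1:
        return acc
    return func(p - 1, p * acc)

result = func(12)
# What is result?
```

Accumulator trace (n, acc): (12, 2) -> (11, 24) -> (10, 264) -> (9, 2640) -> (8, 23760) -> (7, 190080) -> (6, 1330560) -> (5, 7983360) -> (4, 39916800) -> (3, 159667200) -> (2, 479001600) -> (1, 958003200) -> return 958003200

Answer: 958003200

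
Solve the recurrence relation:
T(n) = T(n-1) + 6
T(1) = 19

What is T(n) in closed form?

Unrolling: T(n) = T(1) + 6·(n-1) = 19 + 6(n-1) = 6n + 13.

Answer: T(n) = 6n + 13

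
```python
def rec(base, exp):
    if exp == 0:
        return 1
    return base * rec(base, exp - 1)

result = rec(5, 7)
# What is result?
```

rec(5, 7) = 5 * 5 * 5 * 5 * 5 * 5 * 5 = 78125

Answer: 78125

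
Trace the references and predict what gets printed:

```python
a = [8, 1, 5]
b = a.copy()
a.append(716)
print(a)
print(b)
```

Key concept: list.copy() creates independent copy.
Step by step:
`a = [8, 1, 5]` → a = [8, 1, 5]
`b = a.copy()` → b = [8, 1, 5]
`a.append(716)` → a = [8, 1, 5, 716]
`print(a)` → prints [8, 1, 5, 716]
`print(b)` → prints [8, 1, 5]

Answer:
[8, 1, 5, 716]
[8, 1, 5]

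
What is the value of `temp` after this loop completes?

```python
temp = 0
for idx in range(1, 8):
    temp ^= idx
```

XOR of 1 to 7
`temp` takes the values: 0 → 1 → 3 → 0 → 4 → 1 → 7 → 0

Answer: 0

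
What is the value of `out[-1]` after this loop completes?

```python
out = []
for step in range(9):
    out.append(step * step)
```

Last element of squares 0 to 8
`out` takes the values: [] → [0] → [0, 1] → [0, 1, 4] → [0, 1, 4, 9] → [0, 1, 4, 9, 16] → [0, 1, 4, 9, 16, 25] → [0, 1, 4, 9, 16, 25, 36] → [0, 1, 4, 9, 16, 25, 36, 49] → [0, 1, 4, 9, 16, 25, 36, 49, 64]
So `out[-1]` = 64

Answer: 64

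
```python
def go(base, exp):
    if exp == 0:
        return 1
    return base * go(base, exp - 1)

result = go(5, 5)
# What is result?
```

go(5, 5) = 5 * 5 * 5 * 5 * 5 = 3125

Answer: 3125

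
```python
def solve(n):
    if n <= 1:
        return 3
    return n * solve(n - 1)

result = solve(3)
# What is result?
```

solve(3) = 3 * 2 * 3 = 18

Answer: 18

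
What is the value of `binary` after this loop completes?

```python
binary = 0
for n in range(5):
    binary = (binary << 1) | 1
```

Build 5 consecutive 1-bits: 0b11111
`binary` takes the values: 0 → 1 → 3 → 7 → 15 → 31

Answer: 31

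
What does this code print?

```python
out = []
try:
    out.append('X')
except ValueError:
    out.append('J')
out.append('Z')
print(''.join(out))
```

Execution trace: 'X' (try body, no exception) → 'Z' (after the try/except). Output: XZ

Answer: XZ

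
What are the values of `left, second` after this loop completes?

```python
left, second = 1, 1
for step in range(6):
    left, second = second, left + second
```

Fibonacci: after 6 iterations
`left, second` takes the values: (1, 1) → (1, 2) → (2, 3) → (3, 5) → (5, 8) → (8, 13) → (13, 21)

Answer: 13, 21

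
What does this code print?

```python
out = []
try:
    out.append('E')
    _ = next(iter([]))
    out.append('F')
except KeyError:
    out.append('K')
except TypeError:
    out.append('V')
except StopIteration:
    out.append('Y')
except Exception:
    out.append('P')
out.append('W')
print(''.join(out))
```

Execution trace: 'E' (try body) → 'Y' (except StopIteration) → 'W' (after the try/except). Output: EYW

Answer: EYW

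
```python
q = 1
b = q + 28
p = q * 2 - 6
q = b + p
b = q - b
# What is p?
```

Trace:
`q = 1` → q = 1
`b = q + 28` → b = 29
`p = q * 2 - 6` → p = -4
`q = b + p` → q = 25
`b = q - b` → b = -4
So p = -4

Answer: -4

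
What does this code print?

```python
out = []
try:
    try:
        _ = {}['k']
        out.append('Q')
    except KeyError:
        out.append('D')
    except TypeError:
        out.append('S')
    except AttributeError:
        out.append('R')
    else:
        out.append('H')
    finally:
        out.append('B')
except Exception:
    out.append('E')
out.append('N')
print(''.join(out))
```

Execution trace: 'D' (inner except KeyError) → 'B' (inner finally) → 'N' (after the try/except). Output: DBN

Answer: DBN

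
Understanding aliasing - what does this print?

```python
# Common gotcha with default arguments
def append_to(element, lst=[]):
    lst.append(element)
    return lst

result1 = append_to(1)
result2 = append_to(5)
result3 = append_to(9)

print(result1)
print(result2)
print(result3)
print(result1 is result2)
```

Key concept: mutable default argument gotcha.
Step by step:
`result1 = append_to(1)` → result1 = [1]
`result2 = append_to(5)` → result1 = [1, 5] (same object as result2); result2 = [1, 5] (same object as result1)
`result3 = append_to(9)` → result1 = [1, 5, 9] (same object as result2, result3); result2 = [1, 5, 9] (same object as result1, result3); result3 = [1, 5, 9] (same object as result1, result2)
`print(result1)` → prints [1, 5, 9]
`print(result2)` → prints [1, 5, 9]
`print(result3)` → prints [1, 5, 9]
`print(result1 is result2)` → prints True

Answer:
[1, 5, 9]
[1, 5, 9]
[1, 5, 9]
True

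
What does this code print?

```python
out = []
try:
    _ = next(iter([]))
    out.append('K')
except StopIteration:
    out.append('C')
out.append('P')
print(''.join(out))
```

Execution trace: 'C' (except StopIteration) → 'P' (after the try/except). Output: CP

Answer: CP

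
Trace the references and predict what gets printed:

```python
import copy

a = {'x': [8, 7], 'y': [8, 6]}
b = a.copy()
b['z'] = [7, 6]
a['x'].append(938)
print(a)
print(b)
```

Key concept: shallow copy of dict with mutable values.
Step by step:
`a = {'x': [8, 7], 'y': [8, 6]}` → a = {'x': [8, 7], 'y': [8, 6]}
`b = a.copy()` → b = {'x': [8, 7], 'y': [8, 6]}
`b['z'] = [7, 6]` → b = {'x': [8, 7], 'y': [8, 6], 'z': [7, 6]}
`a['x'].append(938)` → a = {'x': [8, 7, 938], 'y': [8, 6]}; b = {'x': [8, 7, 938], 'y': [8, 6], 'z': [7, 6]}
`print(a)` → prints {'x': [8, 7, 938], 'y': [8, 6]}
`print(b)` → prints {'x': [8, 7, 938], 'y': [8, 6], 'z': [7, 6]}

Answer:
{'x': [8, 7, 938], 'y': [8, 6]}
{'x': [8, 7, 938], 'y': [8, 6], 'z': [7, 6]}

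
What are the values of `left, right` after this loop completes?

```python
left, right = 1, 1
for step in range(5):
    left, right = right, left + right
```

Fibonacci: after 5 iterations
`left, right` takes the values: (1, 1) → (1, 2) → (2, 3) → (3, 5) → (5, 8) → (8, 13)

Answer: 8, 13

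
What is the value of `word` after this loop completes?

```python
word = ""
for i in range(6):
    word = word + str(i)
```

Concatenate digits 0 to 5
`word` takes the values: "" → "0" → "01" → "012" → "0123" → "01234" → "012345"

Answer: "012345"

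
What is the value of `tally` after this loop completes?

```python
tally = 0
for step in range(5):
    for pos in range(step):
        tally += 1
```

Triangle number: 0+1+2+...+4
`tally` takes the values: 0 → 1 → 2 → 3 → 4 → 5 → 6 → 7 → 8 → 9 → 10

Answer: 10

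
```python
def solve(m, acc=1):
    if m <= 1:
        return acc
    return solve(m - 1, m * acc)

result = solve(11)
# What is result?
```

Accumulator trace (n, acc): (11, 1) -> (10, 11) -> (9, 110) -> (8, 990) -> (7, 7920) -> (6, 55440) -> (5, 332640) -> (4, 1663200) -> (3, 6652800) -> (2, 19958400) -> (1, 39916800) -> return 39916800

Answer: 39916800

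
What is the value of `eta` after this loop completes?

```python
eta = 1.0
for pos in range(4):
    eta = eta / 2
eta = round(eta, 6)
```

Halving LR 4 times: 1 / 2^4
`eta` takes the values: 1.0 → 0.5 → 0.25 → 0.125 → 0.0625

Answer: 0.0625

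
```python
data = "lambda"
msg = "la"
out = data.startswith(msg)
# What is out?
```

Trace:
`data = "lambda"` → data = 'lambda'
`msg = "la"` → msg = 'la'
`out = data.startswith(msg)` → out = True
So out = True

Answer: True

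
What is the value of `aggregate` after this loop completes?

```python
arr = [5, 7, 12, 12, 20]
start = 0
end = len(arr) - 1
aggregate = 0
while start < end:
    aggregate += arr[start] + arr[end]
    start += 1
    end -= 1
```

Sum of pairs from ends
`aggregate` takes the values: 0 → 25 → 44

Answer: 44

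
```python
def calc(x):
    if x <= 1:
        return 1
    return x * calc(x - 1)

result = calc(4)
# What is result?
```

calc(4) = 4 * 3 * 2 * 1 = 24

Answer: 24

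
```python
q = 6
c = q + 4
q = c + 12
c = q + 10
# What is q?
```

Trace:
`q = 6` → q = 6
`c = q + 4` → c = 10
`q = c + 12` → q = 22
`c = q + 10` → c = 32
So q = 22

Answer: 22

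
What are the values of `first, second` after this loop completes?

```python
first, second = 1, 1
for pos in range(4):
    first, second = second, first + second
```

Fibonacci: after 4 iterations
`first, second` takes the values: (1, 1) → (1, 2) → (2, 3) → (3, 5) → (5, 8)

Answer: 5, 8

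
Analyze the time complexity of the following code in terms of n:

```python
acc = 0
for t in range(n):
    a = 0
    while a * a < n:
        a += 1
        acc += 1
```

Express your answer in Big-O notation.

Each loop level contributes: n × √n. Multiplying the contributions gives O(n√n).

Answer: O(n√n)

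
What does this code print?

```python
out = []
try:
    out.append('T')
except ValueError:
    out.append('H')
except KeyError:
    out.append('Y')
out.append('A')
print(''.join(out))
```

Execution trace: 'T' (try body, no exception) → 'A' (after the try/except). Output: TA

Answer: TA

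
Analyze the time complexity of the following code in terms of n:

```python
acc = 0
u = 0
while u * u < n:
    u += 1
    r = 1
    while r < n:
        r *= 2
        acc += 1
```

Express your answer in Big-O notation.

Each loop level contributes: √n × log n. Multiplying the contributions gives O(√n log n).

Answer: O(√n log n)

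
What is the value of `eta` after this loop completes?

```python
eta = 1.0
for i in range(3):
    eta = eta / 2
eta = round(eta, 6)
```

Halving LR 3 times: 1 / 2^3
`eta` takes the values: 1.0 → 0.5 → 0.25 → 0.125

Answer: 0.125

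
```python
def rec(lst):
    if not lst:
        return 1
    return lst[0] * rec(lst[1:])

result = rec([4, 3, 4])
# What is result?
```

Product over [4, 3, 4] = 4 * 3 * 4 = 48

Answer: 48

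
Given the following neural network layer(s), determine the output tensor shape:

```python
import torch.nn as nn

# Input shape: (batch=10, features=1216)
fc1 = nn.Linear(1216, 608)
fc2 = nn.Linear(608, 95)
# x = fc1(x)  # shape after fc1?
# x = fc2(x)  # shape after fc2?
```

Input: (10, 1216) -> after fc1: (10, 608) -> Output: (10, 95)

Answer: (10, 95)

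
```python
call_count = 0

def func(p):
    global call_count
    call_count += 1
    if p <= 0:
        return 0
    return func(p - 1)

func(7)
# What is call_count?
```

Linear recursion stepping by 1: 8 calls from p=7 down to ≤0.

Answer: 8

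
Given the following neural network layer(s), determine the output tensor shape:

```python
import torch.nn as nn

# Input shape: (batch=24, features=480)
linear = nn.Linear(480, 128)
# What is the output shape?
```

Input: (24, 480) -> Output: (24, 128)

Answer: (24, 128)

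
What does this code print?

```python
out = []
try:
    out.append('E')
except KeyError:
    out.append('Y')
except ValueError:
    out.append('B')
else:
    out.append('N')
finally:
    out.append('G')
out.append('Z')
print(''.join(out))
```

Execution trace: 'E' (try body, no exception) → 'N' (else) → 'G' (finally) → 'Z' (after the try/except). Output: ENGZ

Answer: ENGZ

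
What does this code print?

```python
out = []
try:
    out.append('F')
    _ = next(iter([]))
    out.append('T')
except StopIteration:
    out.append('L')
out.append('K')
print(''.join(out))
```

Execution trace: 'F' (try body) → 'L' (except StopIteration) → 'K' (after the try/except). Output: FLK

Answer: FLK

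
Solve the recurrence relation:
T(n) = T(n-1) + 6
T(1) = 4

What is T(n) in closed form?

Unrolling: T(n) = T(1) + 6·(n-1) = 4 + 6(n-1) = 6n - 2.

Answer: T(n) = 6n - 2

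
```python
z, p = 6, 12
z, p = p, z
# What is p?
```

Trace:
`z, p = 6, 12` → z = 6; p = 12
`z, p = p, z` → z = 12; p = 6
So p = 6

Answer: 6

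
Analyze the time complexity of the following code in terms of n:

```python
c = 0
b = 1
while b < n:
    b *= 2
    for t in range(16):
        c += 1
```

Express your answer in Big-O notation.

Each loop level contributes: log n × 1. Multiplying the contributions gives O(log n).

Answer: O(log n)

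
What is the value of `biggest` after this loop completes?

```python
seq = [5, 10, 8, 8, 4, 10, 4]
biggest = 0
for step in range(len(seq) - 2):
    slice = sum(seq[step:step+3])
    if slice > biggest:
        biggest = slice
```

Max sum of 3-element window in [5, 10, 8, 8, 4, 10, 4]
`biggest` takes the values: 0 → 23 → 26

Answer: 26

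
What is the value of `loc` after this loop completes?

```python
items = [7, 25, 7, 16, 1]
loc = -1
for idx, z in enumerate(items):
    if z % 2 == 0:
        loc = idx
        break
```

First even number index in [7, 25, 7, 16, 1]
`loc` takes the values: -1 → 3

Answer: 3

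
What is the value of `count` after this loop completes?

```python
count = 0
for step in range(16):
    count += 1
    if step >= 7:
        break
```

Loop breaks when step reaches 7, count is 8
`count` takes the values: 0 → 1 → 2 → 3 → 4 → 5 → 6 → 7 → 8

Answer: 8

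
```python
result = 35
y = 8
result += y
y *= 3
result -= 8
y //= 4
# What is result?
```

Trace:
`result = 35` → result = 35
`y = 8` → y = 8
`result += y` → result = 43
`y *= 3` → y = 24
`result -= 8` → result = 35
`y //= 4` → y = 6
So result = 35

Answer: 35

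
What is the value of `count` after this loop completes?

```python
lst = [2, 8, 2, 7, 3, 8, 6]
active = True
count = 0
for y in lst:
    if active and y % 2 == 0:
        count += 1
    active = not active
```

Count even values at even positions
`count` takes the values: 0 → 1 → 2 → 3

Answer: 3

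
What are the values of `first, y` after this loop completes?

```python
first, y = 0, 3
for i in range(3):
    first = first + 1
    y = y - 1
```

first goes 0→3, y goes 3→0
`first, y` takes the values: (0, 3) → (1, 3) → (1, 2) → (2, 2) → (2, 1) → (3, 1) → (3, 0)

Answer: 3, 0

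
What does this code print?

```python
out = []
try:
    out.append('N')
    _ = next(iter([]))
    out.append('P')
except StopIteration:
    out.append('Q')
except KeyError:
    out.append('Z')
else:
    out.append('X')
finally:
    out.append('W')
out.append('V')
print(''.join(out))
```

Execution trace: 'N' (try body) → 'Q' (except StopIteration) → 'W' (finally) → 'V' (after the try/except). Output: NQWV

Answer: NQWV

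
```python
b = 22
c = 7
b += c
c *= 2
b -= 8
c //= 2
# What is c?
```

Trace:
`b = 22` → b = 22
`c = 7` → c = 7
`b += c` → b = 29
`c *= 2` → c = 14
`b -= 8` → b = 21
`c //= 2` → c = 7
So c = 7

Answer: 7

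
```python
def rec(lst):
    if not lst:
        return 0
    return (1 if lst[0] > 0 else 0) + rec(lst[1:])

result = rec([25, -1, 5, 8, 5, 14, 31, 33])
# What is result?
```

Count of positive elements in [25, -1, 5, 8, 5, 14, 31, 33] = 7

Answer: 7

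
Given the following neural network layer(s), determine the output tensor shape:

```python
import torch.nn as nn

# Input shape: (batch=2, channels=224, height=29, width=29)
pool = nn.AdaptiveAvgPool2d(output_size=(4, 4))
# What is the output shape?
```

Input: (2, 224, 29, 29) -> Output: (2, 224, 4, 4)

Answer: (2, 224, 4, 4)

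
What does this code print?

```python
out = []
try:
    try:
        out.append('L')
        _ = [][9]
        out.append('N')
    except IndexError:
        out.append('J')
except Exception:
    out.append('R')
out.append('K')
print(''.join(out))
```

Execution trace: 'L' (inner try body) → 'J' (inner except IndexError) → 'K' (after the try/except). Output: LJK

Answer: LJK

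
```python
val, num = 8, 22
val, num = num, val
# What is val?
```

Trace:
`val, num = 8, 22` → val = 8; num = 22
`val, num = num, val` → val = 22; num = 8
So val = 22

Answer: 22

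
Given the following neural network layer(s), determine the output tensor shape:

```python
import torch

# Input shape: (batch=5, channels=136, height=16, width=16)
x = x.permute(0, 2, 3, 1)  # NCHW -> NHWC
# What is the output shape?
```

Input: (5, 136, 16, 16) -> Output: (5, 16, 16, 136)

Answer: (5, 16, 16, 136)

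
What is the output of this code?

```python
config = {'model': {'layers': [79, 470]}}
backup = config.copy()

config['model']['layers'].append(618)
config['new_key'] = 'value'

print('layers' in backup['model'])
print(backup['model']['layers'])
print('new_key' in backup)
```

Key concept: shallow copy gotcha with nested dict.
Step by step:
`config = {'model': {'layers': [79, 470]}}` → config = {'model': {'layers': [79, 470]}}
`backup = config.copy()` → backup = {'model': {'layers': [79, 470]}}
`config['model']['layers'].append(618)` → config = {'model': {'layers': [79, 470, 618]}}; backup = {'model': {'layers': [79, 470, 618]}}
`config['new_key'] = 'value'` → config = {'model': {'layers': [79, 470, 618]}, 'new_key': 'value'}
`print('layers' in backup['model'])` → prints True
`print(backup['model']['layers'])` → prints [79, 470, 618]
`print('new_key' in backup)` → prints False

Answer:
True
[79, 470, 618]
False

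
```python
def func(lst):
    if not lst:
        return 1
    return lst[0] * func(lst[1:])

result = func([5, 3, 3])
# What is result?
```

Product over [5, 3, 3] = 5 * 3 * 3 = 45

Answer: 45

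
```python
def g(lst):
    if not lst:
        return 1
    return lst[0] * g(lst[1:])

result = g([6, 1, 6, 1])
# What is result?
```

Product over [6, 1, 6, 1] = 6 * 1 * 6 * 1 = 36

Answer: 36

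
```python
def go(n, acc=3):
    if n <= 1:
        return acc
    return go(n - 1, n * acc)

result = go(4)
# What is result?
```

Accumulator trace (n, acc): (4, 3) -> (3, 12) -> (2, 36) -> (1, 72) -> return 72

Answer: 72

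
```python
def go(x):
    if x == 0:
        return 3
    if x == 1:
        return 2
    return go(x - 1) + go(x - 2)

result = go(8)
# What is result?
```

Build up from base cases: go(0)=3, go(1)=2, go(2)=5, go(3)=7, go(4)=12, go(5)=19, go(6)=31, ..., go(8)=81

Answer: 81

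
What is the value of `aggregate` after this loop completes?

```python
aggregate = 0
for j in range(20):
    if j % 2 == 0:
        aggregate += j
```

Sum of even numbers 0 to 19
`aggregate` takes the values: 0 → 2 → 6 → 12 → 20 → 30 → 42 → 56 → 72 → 90

Answer: 90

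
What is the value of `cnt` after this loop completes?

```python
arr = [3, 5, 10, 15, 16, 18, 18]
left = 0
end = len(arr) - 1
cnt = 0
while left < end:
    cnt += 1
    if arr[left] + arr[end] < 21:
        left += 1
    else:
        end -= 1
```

Steps to find pair summing to 21
`cnt` takes the values: 0 → 1 → 2 → 3 → 4 → 5 → 6

Answer: 6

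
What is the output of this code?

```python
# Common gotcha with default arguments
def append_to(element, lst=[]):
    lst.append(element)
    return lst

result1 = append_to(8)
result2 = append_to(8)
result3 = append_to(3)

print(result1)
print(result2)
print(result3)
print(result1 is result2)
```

Key concept: mutable default argument gotcha.
Step by step:
`result1 = append_to(8)` → result1 = [8]
`result2 = append_to(8)` → result1 = [8, 8] (same object as result2); result2 = [8, 8] (same object as result1)
`result3 = append_to(3)` → result1 = [8, 8, 3] (same object as result2, result3); result2 = [8, 8, 3] (same object as result1, result3); result3 = [8, 8, 3] (same object as result1, result2)
`print(result1)` → prints [8, 8, 3]
`print(result2)` → prints [8, 8, 3]
`print(result3)` → prints [8, 8, 3]
`print(result1 is result2)` → prints True

Answer:
[8, 8, 3]
[8, 8, 3]
[8, 8, 3]
True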